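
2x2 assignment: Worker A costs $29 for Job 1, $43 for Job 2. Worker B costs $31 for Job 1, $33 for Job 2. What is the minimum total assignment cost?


Option 1: A->1 + B->2 = $29 + $33 = $62
Option 2: A->2 + B->1 = $43 + $31 = $74
Min cost = min($62, $74) = $62

$62


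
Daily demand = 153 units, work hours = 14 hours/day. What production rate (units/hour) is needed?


Formula: Production Rate = Daily Demand / Available Hours
Rate = 153 units/day / 14 hours/day
Rate = 10.9 units/hour

10.9 units/hour


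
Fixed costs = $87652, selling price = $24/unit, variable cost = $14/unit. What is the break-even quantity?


Formula: BEQ = Fixed Costs / (Price - Variable Cost)
Contribution margin = $24 - $14 = $10/unit
BEQ = ceil($87652 / $10/unit) = ceil(8765.2) = 8766 units

8766 units


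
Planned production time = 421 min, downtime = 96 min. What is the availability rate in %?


Formula: Availability = (Planned Time - Downtime) / Planned Time * 100
Uptime = 421 - 96 = 325 min
Availability = 325 / 421 * 100 = 77.2%

77.2%


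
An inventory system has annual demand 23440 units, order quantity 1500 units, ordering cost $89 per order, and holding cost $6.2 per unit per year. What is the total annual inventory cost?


TC = 23440/1500 * 89 + 1500/2 * 6.2

$6040.77


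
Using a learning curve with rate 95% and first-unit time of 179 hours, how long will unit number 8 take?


Formula: T_n = T_1 * (learning_rate)^(log2(n)) where learning_rate = rate/100
Doublings = log2(8) = 3
T_n = 179 * 0.95^3
T_n = 179 * 0.8574 = 153.5 hours

153.5 hours


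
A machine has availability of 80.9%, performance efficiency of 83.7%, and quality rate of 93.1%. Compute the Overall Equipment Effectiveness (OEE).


Formula: OEE = Availability * Performance * Quality / 10000
A * P = 80.9% * 83.7% / 100 = 67.71%
OEE = 67.71% * 93.1% / 100 = 63.0%

63.0%


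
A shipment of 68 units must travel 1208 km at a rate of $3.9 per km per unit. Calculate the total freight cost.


TC = dist * cost * units = 1208 * 3.9 * 68 = $320361.60

$320361.60


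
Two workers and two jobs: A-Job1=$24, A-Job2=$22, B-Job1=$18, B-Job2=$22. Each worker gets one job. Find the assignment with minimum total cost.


Option 1: A->1 + B->2 = $24 + $22 = $46
Option 2: A->2 + B->1 = $22 + $18 = $40
Min cost = min($46, $40) = $40

$40


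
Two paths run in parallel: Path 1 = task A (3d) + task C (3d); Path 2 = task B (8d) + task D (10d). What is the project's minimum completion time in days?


Path 1 = 3 + 3 = 6 days
Path 2 = 8 + 10 = 18 days
Duration = max(6, 18) = 18 days

18 days


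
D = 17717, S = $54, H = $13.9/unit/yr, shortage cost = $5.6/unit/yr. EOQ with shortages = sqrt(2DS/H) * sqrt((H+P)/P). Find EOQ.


Formula: EOQ* = sqrt(2DS/H) * sqrt((H+P)/P)
Base EOQ = sqrt(2*17717*54/13.9) = 371.02 units
Correction = sqrt((13.9+5.6)/5.6) = 1.86605
EOQ* = 371.02 * 1.86605 = 692.3 units

692.3 units


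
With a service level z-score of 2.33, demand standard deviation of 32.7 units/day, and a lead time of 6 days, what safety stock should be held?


Formula: SS = z * sigma_d * sqrt(LT)
sqrt(LT) = sqrt(6) = 2.4495
SS = 2.33 * 32.7 * 2.4495
SS = 186.6 units

186.6 units


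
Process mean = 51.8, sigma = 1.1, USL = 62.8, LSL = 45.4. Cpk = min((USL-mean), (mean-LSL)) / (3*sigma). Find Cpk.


Cpu = (62.8 - 51.8) / (3 * 1.1) = 3.33
Cpl = (51.8 - 45.4) / (3 * 1.1) = 1.94
Cpk = min(3.33, 1.94) = 1.94

1.94


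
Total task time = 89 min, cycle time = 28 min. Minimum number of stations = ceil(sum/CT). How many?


Formula: N_min = ceil(Sum of Task Times / Cycle Time)
N_min = ceil(89 min / 28 min) = ceil(3.1786)
N_min = 4 stations

4


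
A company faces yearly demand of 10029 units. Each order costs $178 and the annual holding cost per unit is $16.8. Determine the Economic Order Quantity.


Formula: EOQ = sqrt(2 * D * S / H)
Numerator: 2 * 10029 * 178 = 3570324
2DS/H = 3570324 / 16.8 = 212519.3
EOQ = sqrt(212519.3) = 461.0 units

461.0 units


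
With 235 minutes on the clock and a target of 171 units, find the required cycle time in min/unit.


Formula: CT = Available Time / Number of Units
CT = 235 min / 171 units
CT = 1.37 min/unit

1.37 min/unit


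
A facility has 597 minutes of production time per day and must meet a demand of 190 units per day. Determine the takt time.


Formula: Takt Time = Available Production Time / Customer Demand
Takt = 597 min/day / 190 units/day
Takt = 3.14 min/unit

3.14 min/unit


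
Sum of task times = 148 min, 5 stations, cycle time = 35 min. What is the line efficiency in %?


Formula: Efficiency = Sum of Task Times / (N_stations * CT) * 100
Total station capacity = 5 stations * 35 min = 175 min
Efficiency = 148 / 175 * 100 = 84.6%

84.6%


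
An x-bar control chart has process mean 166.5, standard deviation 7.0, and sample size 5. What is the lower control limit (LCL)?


LCL = 166.5 - 3 * 7.0 / sqrt(5)

157.11


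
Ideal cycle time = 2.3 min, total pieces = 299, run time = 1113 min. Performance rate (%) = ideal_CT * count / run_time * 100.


Formula: Performance = (Ideal CT * Total Count) / Run Time * 100
Ideal output time = 2.3 * 299 = 687.7 min
Performance = 687.7 / 1113 * 100 = 61.8%

61.8%


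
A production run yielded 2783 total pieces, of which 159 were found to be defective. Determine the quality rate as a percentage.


Formula: Quality Rate = Good Pieces / Total Pieces * 100
Good pieces = 2783 - 159 = 2624
QR = 2624 / 2783 * 100 = 94.3%

94.3%


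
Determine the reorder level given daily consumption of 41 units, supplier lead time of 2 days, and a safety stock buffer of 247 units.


Formula: ROP = (Daily Demand * Lead Time) + Safety Stock
Demand during lead time = 41 * 2 = 82 units
ROP = 82 + 247 = 329 units

329 units


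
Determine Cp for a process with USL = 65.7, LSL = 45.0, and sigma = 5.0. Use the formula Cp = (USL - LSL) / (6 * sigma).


Cp = (65.7 - 45.0) / (6 * 5.0)

0.69


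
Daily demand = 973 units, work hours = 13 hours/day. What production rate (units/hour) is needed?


Formula: Production Rate = Daily Demand / Available Hours
Rate = 973 units/day / 13 hours/day
Rate = 74.8 units/hour

74.8 units/hour


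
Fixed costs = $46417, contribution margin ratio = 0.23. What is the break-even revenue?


Formula: BER = Fixed Costs / Contribution Margin Ratio
BER = $46417 / 0.23
BER = $201813.04 (to the nearest cent)

$201813.04


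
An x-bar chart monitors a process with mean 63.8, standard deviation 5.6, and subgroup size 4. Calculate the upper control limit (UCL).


UCL = 63.8 + 3 * 5.6 / sqrt(4)

72.2


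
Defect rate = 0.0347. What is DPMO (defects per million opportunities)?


DPMO = defect_rate * 1000000 = 0.0347 * 1000000

34700


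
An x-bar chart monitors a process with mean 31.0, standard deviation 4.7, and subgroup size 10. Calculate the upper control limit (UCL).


UCL = 31.0 + 3 * 4.7 / sqrt(10)

35.46


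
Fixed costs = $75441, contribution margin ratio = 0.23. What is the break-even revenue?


Formula: BER = Fixed Costs / Contribution Margin Ratio
BER = $75441 / 0.23
BER = $328004.35 (to the nearest cent)

$328004.35


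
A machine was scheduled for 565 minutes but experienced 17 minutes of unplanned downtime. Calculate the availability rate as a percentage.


Formula: Availability = (Planned Time - Downtime) / Planned Time * 100
Uptime = 565 - 17 = 548 min
Availability = 548 / 565 * 100 = 97.0%

97.0%


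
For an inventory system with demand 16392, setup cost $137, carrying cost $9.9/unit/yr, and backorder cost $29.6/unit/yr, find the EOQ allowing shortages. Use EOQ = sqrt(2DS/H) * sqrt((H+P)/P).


Formula: EOQ* = sqrt(2DS/H) * sqrt((H+P)/P)
Base EOQ = sqrt(2*16392*137/9.9) = 673.56 units
Correction = sqrt((9.9+29.6)/29.6) = 1.15519
EOQ* = 673.56 * 1.15519 = 778.1 units

778.1 units


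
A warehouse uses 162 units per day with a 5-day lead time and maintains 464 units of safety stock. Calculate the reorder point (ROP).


Formula: ROP = (Daily Demand * Lead Time) + Safety Stock
Demand during lead time = 162 * 5 = 810 units
ROP = 810 + 464 = 1274 units

1274 units


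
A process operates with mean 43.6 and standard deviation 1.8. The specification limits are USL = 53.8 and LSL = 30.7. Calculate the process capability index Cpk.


Cpu = (53.8 - 43.6) / (3 * 1.8) = 1.89
Cpl = (43.6 - 30.7) / (3 * 1.8) = 2.39
Cpk = min(1.89, 2.39) = 1.89

1.89


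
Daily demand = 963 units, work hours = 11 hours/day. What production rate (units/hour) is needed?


Formula: Production Rate = Daily Demand / Available Hours
Rate = 963 units/day / 11 hours/day
Rate = 87.5 units/hour

87.5 units/hour


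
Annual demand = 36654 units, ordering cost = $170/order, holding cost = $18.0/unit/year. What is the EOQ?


Formula: EOQ = sqrt(2 * D * S / H)
Numerator: 2 * 36654 * 170 = 12462360
2DS/H = 12462360 / 18.0 = 692353.3
EOQ = sqrt(692353.3) = 832.1 units

832.1 units


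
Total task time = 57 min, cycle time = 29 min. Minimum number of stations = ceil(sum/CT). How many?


Formula: N_min = ceil(Sum of Task Times / Cycle Time)
N_min = ceil(57 min / 29 min) = ceil(1.9655)
N_min = 2 stations

2


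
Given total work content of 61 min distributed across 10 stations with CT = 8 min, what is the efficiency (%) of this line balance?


Formula: Efficiency = Sum of Task Times / (N_stations * CT) * 100
Total station capacity = 10 stations * 8 min = 80 min
Efficiency = 61 / 80 * 100 = 76.3%

76.3%


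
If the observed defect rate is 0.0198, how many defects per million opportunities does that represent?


DPMO = defect_rate * 1000000 = 0.0198 * 1000000

19800


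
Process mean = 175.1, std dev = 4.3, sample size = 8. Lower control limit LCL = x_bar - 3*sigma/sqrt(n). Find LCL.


LCL = 175.1 - 3 * 4.3 / sqrt(8)

170.54


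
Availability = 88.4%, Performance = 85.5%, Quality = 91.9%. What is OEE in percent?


Formula: OEE = Availability * Performance * Quality / 10000
A * P = 88.4% * 85.5% / 100 = 75.58%
OEE = 75.58% * 91.9% / 100 = 69.5%

69.5%


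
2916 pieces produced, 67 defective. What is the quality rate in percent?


Formula: Quality Rate = Good Pieces / Total Pieces * 100
Good pieces = 2916 - 67 = 2849
QR = 2849 / 2916 * 100 = 97.7%

97.7%


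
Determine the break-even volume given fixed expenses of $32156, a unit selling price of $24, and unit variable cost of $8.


Formula: BEQ = Fixed Costs / (Price - Variable Cost)
Contribution margin = $24 - $8 = $16/unit
BEQ = ceil($32156 / $16/unit) = ceil(2009.75) = 2010 units

2010 units


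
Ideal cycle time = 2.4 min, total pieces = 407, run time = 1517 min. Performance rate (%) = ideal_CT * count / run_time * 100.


Formula: Performance = (Ideal CT * Total Count) / Run Time * 100
Ideal output time = 2.4 * 407 = 976.8 min
Performance = 976.8 / 1517 * 100 = 64.4%

64.4%


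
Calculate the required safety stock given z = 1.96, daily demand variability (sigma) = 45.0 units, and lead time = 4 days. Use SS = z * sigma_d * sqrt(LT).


Formula: SS = z * sigma_d * sqrt(LT)
sqrt(LT) = sqrt(4) = 2.0
SS = 1.96 * 45.0 * 2.0
SS = 176.4 units

176.4 units


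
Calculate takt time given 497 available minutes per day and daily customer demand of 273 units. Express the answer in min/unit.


Formula: Takt Time = Available Production Time / Customer Demand
Takt = 497 min/day / 273 units/day
Takt = 1.82 min/unit

1.82 min/unit


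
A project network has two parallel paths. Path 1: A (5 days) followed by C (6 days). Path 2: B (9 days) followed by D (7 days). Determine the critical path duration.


Path 1 = 5 + 6 = 11 days
Path 2 = 9 + 7 = 16 days
Duration = max(11, 16) = 16 days

16 days


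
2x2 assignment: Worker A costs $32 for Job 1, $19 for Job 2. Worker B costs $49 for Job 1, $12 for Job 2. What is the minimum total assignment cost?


Option 1: A->1 + B->2 = $32 + $12 = $44
Option 2: A->2 + B->1 = $19 + $49 = $68
Min cost = min($44, $68) = $44

$44


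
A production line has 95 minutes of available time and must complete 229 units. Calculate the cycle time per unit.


Formula: CT = Available Time / Number of Units
CT = 95 min / 229 units
CT = 0.41 min/unit

0.41 min/unit


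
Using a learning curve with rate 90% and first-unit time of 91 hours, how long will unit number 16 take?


Formula: T_n = T_1 * (learning_rate)^(log2(n)) where learning_rate = rate/100
Doublings = log2(16) = 4
T_n = 91 * 0.9^4
T_n = 91 * 0.6561 = 59.7 hours

59.7 hours


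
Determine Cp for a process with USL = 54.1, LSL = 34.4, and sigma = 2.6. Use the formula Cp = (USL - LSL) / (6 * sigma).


Cp = (54.1 - 34.4) / (6 * 2.6)

1.26


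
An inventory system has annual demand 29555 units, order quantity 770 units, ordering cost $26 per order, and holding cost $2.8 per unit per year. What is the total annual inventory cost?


TC = 29555/770 * 26 + 770/2 * 2.8

$2075.96


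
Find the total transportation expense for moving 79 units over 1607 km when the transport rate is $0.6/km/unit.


TC = dist * cost * units = 1607 * 0.6 * 79 = $76171.80

$76171.80


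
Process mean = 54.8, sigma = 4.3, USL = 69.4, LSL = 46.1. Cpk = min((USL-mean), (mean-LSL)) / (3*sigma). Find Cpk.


Cpu = (69.4 - 54.8) / (3 * 4.3) = 1.13
Cpl = (54.8 - 46.1) / (3 * 4.3) = 0.67
Cpk = min(1.13, 0.67) = 0.67

0.67


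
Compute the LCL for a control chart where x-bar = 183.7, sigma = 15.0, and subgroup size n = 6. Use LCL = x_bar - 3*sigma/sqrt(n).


LCL = 183.7 - 3 * 15.0 / sqrt(6)

165.33


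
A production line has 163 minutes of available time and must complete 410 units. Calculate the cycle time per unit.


Formula: CT = Available Time / Number of Units
CT = 163 min / 410 units
CT = 0.4 min/unit

0.4 min/unit


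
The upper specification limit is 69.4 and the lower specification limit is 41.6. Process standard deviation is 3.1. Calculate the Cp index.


Cp = (69.4 - 41.6) / (6 * 3.1)

1.49


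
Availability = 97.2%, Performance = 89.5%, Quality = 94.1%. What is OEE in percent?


Formula: OEE = Availability * Performance * Quality / 10000
A * P = 97.2% * 89.5% / 100 = 86.99%
OEE = 86.99% * 94.1% / 100 = 81.9%

81.9%


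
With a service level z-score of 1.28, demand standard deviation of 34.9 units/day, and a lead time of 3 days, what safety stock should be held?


Formula: SS = z * sigma_d * sqrt(LT)
sqrt(LT) = sqrt(3) = 1.7321
SS = 1.28 * 34.9 * 1.7321
SS = 77.4 units

77.4 units


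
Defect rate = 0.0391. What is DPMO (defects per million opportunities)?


DPMO = defect_rate * 1000000 = 0.0391 * 1000000

39100


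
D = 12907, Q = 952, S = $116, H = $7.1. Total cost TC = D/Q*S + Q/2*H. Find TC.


TC = 12907/952 * 116 + 952/2 * 7.1

$4952.30


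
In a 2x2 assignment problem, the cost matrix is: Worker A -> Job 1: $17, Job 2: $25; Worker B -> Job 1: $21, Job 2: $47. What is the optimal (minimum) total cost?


Option 1: A->1 + B->2 = $17 + $47 = $64
Option 2: A->2 + B->1 = $25 + $21 = $46
Min cost = min($64, $46) = $46

$46


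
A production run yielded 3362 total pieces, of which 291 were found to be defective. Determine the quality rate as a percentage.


Formula: Quality Rate = Good Pieces / Total Pieces * 100
Good pieces = 3362 - 291 = 3071
QR = 3071 / 3362 * 100 = 91.3%

91.3%


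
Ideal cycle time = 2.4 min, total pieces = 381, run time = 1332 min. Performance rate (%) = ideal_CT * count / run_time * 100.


Formula: Performance = (Ideal CT * Total Count) / Run Time * 100
Ideal output time = 2.4 * 381 = 914.4 min
Performance = 914.4 / 1332 * 100 = 68.6%

68.6%


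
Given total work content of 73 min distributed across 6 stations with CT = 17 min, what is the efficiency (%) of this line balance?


Formula: Efficiency = Sum of Task Times / (N_stations * CT) * 100
Total station capacity = 6 stations * 17 min = 102 min
Efficiency = 73 / 102 * 100 = 71.6%

71.6%


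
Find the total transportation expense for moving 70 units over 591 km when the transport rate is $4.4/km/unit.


TC = dist * cost * units = 591 * 4.4 * 70 = $182028.00

$182028.00


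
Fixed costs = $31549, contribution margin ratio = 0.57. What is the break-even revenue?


Formula: BER = Fixed Costs / Contribution Margin Ratio
BER = $31549 / 0.57
BER = $55349.12 (to the nearest cent)

$55349.12


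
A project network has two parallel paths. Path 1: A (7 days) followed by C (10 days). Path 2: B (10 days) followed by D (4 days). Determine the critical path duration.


Path 1 = 7 + 10 = 17 days
Path 2 = 10 + 4 = 14 days
Duration = max(17, 14) = 17 days

17 days


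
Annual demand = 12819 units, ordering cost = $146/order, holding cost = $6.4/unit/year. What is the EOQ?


Formula: EOQ = sqrt(2 * D * S / H)
Numerator: 2 * 12819 * 146 = 3743148
2DS/H = 3743148 / 6.4 = 584866.9
EOQ = sqrt(584866.9) = 764.8 units

764.8 units


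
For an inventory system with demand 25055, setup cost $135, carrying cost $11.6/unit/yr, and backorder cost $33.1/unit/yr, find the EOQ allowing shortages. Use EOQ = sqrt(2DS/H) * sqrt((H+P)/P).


Formula: EOQ* = sqrt(2DS/H) * sqrt((H+P)/P)
Base EOQ = sqrt(2*25055*135/11.6) = 763.66 units
Correction = sqrt((11.6+33.1)/33.1) = 1.16209
EOQ* = 763.66 * 1.16209 = 887.4 units

887.4 units


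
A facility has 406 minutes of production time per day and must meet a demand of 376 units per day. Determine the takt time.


Formula: Takt Time = Available Production Time / Customer Demand
Takt = 406 min/day / 376 units/day
Takt = 1.08 min/unit

1.08 min/unit


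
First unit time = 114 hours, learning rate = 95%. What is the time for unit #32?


Formula: T_n = T_1 * (learning_rate)^(log2(n)) where learning_rate = rate/100
Doublings = log2(32) = 5
T_n = 114 * 0.95^5
T_n = 114 * 0.7738 = 88.2 hours

88.2 hours


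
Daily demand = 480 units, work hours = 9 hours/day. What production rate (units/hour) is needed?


Formula: Production Rate = Daily Demand / Available Hours
Rate = 480 units/day / 9 hours/day
Rate = 53.3 units/hour

53.3 units/hour


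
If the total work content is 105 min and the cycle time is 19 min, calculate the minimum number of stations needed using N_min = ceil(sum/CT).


Formula: N_min = ceil(Sum of Task Times / Cycle Time)
N_min = ceil(105 min / 19 min) = ceil(5.5263)
N_min = 6 stations

6


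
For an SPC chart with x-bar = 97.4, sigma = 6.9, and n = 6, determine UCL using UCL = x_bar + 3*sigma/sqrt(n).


UCL = 97.4 + 3 * 6.9 / sqrt(6)

105.85


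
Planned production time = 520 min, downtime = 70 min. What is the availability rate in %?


Formula: Availability = (Planned Time - Downtime) / Planned Time * 100
Uptime = 520 - 70 = 450 min
Availability = 450 / 520 * 100 = 86.5%

86.5%


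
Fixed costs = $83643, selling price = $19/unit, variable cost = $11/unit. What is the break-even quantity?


Formula: BEQ = Fixed Costs / (Price - Variable Cost)
Contribution margin = $19 - $11 = $8/unit
BEQ = ceil($83643 / $8/unit) = ceil(10455.38) = 10456 units

10456 units


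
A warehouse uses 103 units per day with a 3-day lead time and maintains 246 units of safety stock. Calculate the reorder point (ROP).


Formula: ROP = (Daily Demand * Lead Time) + Safety Stock
Demand during lead time = 103 * 3 = 309 units
ROP = 309 + 246 = 555 units

555 units


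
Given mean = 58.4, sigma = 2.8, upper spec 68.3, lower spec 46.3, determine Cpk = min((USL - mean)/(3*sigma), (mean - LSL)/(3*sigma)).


Cpu = (68.3 - 58.4) / (3 * 2.8) = 1.18
Cpl = (58.4 - 46.3) / (3 * 2.8) = 1.44
Cpk = min(1.18, 1.44) = 1.18

1.18


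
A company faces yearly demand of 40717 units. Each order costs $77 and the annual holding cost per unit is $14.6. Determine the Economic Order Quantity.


Formula: EOQ = sqrt(2 * D * S / H)
Numerator: 2 * 40717 * 77 = 6270418
2DS/H = 6270418 / 14.6 = 429480.7
EOQ = sqrt(429480.7) = 655.3 units

655.3 units


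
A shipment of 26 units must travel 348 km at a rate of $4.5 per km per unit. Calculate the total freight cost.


TC = dist * cost * units = 348 * 4.5 * 26 = $40716.00

$40716.00


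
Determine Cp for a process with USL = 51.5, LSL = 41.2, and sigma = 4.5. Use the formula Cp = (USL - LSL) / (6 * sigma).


Cp = (51.5 - 41.2) / (6 * 4.5)

0.38


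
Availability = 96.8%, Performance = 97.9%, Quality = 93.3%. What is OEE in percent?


Formula: OEE = Availability * Performance * Quality / 10000
A * P = 96.8% * 97.9% / 100 = 94.77%
OEE = 94.77% * 93.3% / 100 = 88.4%

88.4%


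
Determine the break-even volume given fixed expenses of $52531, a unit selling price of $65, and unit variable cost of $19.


Formula: BEQ = Fixed Costs / (Price - Variable Cost)
Contribution margin = $65 - $19 = $46/unit
BEQ = ceil($52531 / $46/unit) = ceil(1141.98) = 1142 units

1142 units


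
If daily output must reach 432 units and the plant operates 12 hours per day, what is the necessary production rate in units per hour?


Formula: Production Rate = Daily Demand / Available Hours
Rate = 432 units/day / 12 hours/day
Rate = 36.0 units/hour

36.0 units/hour


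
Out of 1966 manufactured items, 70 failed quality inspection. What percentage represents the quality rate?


Formula: Quality Rate = Good Pieces / Total Pieces * 100
Good pieces = 1966 - 70 = 1896
QR = 1896 / 1966 * 100 = 96.4%

96.4%


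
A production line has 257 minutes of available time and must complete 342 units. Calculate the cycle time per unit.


Formula: CT = Available Time / Number of Units
CT = 257 min / 342 units
CT = 0.75 min/unit

0.75 min/unit


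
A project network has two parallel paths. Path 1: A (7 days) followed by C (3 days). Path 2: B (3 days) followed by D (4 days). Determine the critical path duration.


Path 1 = 7 + 3 = 10 days
Path 2 = 3 + 4 = 7 days
Duration = max(10, 7) = 10 days

10 days


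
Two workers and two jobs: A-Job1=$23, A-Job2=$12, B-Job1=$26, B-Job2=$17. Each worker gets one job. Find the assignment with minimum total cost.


Option 1: A->1 + B->2 = $23 + $17 = $40
Option 2: A->2 + B->1 = $12 + $26 = $38
Min cost = min($40, $38) = $38

$38


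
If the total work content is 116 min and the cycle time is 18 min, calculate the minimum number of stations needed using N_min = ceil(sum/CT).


Formula: N_min = ceil(Sum of Task Times / Cycle Time)
N_min = ceil(116 min / 18 min) = ceil(6.4444)
N_min = 7 stations

7


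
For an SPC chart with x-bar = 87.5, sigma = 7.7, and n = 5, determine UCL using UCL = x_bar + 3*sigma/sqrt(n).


UCL = 87.5 + 3 * 7.7 / sqrt(5)

97.83


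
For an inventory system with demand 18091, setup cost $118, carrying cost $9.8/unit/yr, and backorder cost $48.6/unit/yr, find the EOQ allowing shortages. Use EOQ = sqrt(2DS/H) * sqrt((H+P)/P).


Formula: EOQ* = sqrt(2DS/H) * sqrt((H+P)/P)
Base EOQ = sqrt(2*18091*118/9.8) = 660.05 units
Correction = sqrt((9.8+48.6)/48.6) = 1.0962
EOQ* = 660.05 * 1.0962 = 723.5 units

723.5 units


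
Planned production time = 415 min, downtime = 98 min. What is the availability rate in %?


Formula: Availability = (Planned Time - Downtime) / Planned Time * 100
Uptime = 415 - 98 = 317 min
Availability = 317 / 415 * 100 = 76.4%

76.4%


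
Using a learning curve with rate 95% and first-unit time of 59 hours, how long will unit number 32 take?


Formula: T_n = T_1 * (learning_rate)^(log2(n)) where learning_rate = rate/100
Doublings = log2(32) = 5
T_n = 59 * 0.95^5
T_n = 59 * 0.7738 = 45.7 hours

45.7 hours


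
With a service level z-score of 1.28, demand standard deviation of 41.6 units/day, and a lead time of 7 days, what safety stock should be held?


Formula: SS = z * sigma_d * sqrt(LT)
sqrt(LT) = sqrt(7) = 2.6458
SS = 1.28 * 41.6 * 2.6458
SS = 140.9 units

140.9 units


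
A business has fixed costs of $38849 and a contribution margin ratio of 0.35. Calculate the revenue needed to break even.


Formula: BER = Fixed Costs / Contribution Margin Ratio
BER = $38849 / 0.35
BER = $110997.14 (to the nearest cent)

$110997.14


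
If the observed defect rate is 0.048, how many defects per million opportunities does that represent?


DPMO = defect_rate * 1000000 = 0.048 * 1000000

48000


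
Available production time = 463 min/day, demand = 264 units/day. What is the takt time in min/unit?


Formula: Takt Time = Available Production Time / Customer Demand
Takt = 463 min/day / 264 units/day
Takt = 1.75 min/unit

1.75 min/unit


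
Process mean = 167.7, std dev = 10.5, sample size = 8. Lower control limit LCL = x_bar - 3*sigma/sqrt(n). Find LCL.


LCL = 167.7 - 3 * 10.5 / sqrt(8)

156.56


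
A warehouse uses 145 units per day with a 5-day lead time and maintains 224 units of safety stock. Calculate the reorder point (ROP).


Formula: ROP = (Daily Demand * Lead Time) + Safety Stock
Demand during lead time = 145 * 5 = 725 units
ROP = 725 + 224 = 949 units

949 units


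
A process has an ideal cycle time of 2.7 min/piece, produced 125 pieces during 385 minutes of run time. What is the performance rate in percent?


Formula: Performance = (Ideal CT * Total Count) / Run Time * 100
Ideal output time = 2.7 * 125 = 337.5 min
Performance = 337.5 / 385 * 100 = 87.7%

87.7%


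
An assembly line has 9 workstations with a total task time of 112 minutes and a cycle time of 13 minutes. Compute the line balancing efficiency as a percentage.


Formula: Efficiency = Sum of Task Times / (N_stations * CT) * 100
Total station capacity = 9 stations * 13 min = 117 min
Efficiency = 112 / 117 * 100 = 95.7%

95.7%


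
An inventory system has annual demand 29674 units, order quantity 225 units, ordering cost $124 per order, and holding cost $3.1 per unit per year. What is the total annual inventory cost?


TC = 29674/225 * 124 + 225/2 * 3.1

$16702.42


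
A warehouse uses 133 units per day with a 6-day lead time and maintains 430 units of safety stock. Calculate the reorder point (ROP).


Formula: ROP = (Daily Demand * Lead Time) + Safety Stock
Demand during lead time = 133 * 6 = 798 units
ROP = 798 + 430 = 1228 units

1228 units


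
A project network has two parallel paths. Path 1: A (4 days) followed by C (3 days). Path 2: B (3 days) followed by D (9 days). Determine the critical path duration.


Path 1 = 4 + 3 = 7 days
Path 2 = 3 + 9 = 12 days
Duration = max(7, 12) = 12 days

12 days


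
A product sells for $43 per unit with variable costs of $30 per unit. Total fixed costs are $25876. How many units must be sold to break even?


Formula: BEQ = Fixed Costs / (Price - Variable Cost)
Contribution margin = $43 - $30 = $13/unit
BEQ = ceil($25876 / $13/unit) = ceil(1990.46) = 1991 units

1991 units


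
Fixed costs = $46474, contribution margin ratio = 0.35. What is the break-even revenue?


Formula: BER = Fixed Costs / Contribution Margin Ratio
BER = $46474 / 0.35
BER = $132782.86 (to the nearest cent)

$132782.86


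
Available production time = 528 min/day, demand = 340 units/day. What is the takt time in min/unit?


Formula: Takt Time = Available Production Time / Customer Demand
Takt = 528 min/day / 340 units/day
Takt = 1.55 min/unit

1.55 min/unit


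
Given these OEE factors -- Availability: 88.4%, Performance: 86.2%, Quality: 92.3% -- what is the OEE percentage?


Formula: OEE = Availability * Performance * Quality / 10000
A * P = 88.4% * 86.2% / 100 = 76.2%
OEE = 76.2% * 92.3% / 100 = 70.3%

70.3%


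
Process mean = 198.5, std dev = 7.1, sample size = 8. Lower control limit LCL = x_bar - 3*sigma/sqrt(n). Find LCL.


LCL = 198.5 - 3 * 7.1 / sqrt(8)

190.97


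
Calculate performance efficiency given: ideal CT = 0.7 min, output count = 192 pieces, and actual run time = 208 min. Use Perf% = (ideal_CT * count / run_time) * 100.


Formula: Performance = (Ideal CT * Total Count) / Run Time * 100
Ideal output time = 0.7 * 192 = 134.4 min
Performance = 134.4 / 208 * 100 = 64.6%

64.6%


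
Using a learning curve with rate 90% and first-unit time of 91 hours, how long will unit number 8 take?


Formula: T_n = T_1 * (learning_rate)^(log2(n)) where learning_rate = rate/100
Doublings = log2(8) = 3
T_n = 91 * 0.9^3
T_n = 91 * 0.729 = 66.3 hours

66.3 hours


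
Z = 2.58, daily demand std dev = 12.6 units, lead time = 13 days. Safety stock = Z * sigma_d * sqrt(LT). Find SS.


Formula: SS = z * sigma_d * sqrt(LT)
sqrt(LT) = sqrt(13) = 3.6056
SS = 2.58 * 12.6 * 3.6056
SS = 117.2 units

117.2 units


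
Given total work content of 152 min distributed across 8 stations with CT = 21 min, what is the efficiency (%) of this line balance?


Formula: Efficiency = Sum of Task Times / (N_stations * CT) * 100
Total station capacity = 8 stations * 21 min = 168 min
Efficiency = 152 / 168 * 100 = 90.5%

90.5%


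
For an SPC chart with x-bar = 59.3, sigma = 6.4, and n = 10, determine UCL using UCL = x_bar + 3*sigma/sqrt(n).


UCL = 59.3 + 3 * 6.4 / sqrt(10)

65.37


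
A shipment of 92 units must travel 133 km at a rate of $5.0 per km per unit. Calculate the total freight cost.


TC = dist * cost * units = 133 * 5.0 * 92 = $61180.00

$61180.00


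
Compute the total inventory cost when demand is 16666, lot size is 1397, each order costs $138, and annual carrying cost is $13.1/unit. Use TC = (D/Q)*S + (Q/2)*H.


TC = 16666/1397 * 138 + 1397/2 * 13.1

$10796.67


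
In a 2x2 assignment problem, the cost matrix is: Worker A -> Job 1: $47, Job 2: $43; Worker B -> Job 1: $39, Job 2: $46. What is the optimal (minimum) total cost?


Option 1: A->1 + B->2 = $47 + $46 = $93
Option 2: A->2 + B->1 = $43 + $39 = $82
Min cost = min($93, $82) = $82

$82


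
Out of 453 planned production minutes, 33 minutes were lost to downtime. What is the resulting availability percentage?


Formula: Availability = (Planned Time - Downtime) / Planned Time * 100
Uptime = 453 - 33 = 420 min
Availability = 420 / 453 * 100 = 92.7%

92.7%


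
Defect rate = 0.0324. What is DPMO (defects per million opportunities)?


DPMO = defect_rate * 1000000 = 0.0324 * 1000000

32400


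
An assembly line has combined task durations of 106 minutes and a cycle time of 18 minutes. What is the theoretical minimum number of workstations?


Formula: N_min = ceil(Sum of Task Times / Cycle Time)
N_min = ceil(106 min / 18 min) = ceil(5.8889)
N_min = 6 stations

6


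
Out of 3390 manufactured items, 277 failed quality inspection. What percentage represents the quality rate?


Formula: Quality Rate = Good Pieces / Total Pieces * 100
Good pieces = 3390 - 277 = 3113
QR = 3113 / 3390 * 100 = 91.8%

91.8%


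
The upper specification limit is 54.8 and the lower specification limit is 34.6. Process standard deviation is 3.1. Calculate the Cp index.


Cp = (54.8 - 34.6) / (6 * 3.1)

1.09


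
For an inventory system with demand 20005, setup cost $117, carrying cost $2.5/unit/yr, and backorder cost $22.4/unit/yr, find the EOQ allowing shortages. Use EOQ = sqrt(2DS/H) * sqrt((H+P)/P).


Formula: EOQ* = sqrt(2DS/H) * sqrt((H+P)/P)
Base EOQ = sqrt(2*20005*117/2.5) = 1368.38 units
Correction = sqrt((2.5+22.4)/22.4) = 1.05433
EOQ* = 1368.38 * 1.05433 = 1442.7 units

1442.7 units


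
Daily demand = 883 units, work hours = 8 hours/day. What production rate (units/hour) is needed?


Formula: Production Rate = Daily Demand / Available Hours
Rate = 883 units/day / 8 hours/day
Rate = 110.4 units/hour

110.4 units/hour


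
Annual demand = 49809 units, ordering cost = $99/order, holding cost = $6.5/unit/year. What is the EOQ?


Formula: EOQ = sqrt(2 * D * S / H)
Numerator: 2 * 49809 * 99 = 9862182
2DS/H = 9862182 / 6.5 = 1517258.8
EOQ = sqrt(1517258.8) = 1231.8 units

1231.8 units


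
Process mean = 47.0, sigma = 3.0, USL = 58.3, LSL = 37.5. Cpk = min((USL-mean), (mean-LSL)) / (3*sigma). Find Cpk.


Cpu = (58.3 - 47.0) / (3 * 3.0) = 1.26
Cpl = (47.0 - 37.5) / (3 * 3.0) = 1.06
Cpk = min(1.26, 1.06) = 1.06

1.06


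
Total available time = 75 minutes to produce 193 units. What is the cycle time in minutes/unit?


Formula: CT = Available Time / Number of Units
CT = 75 min / 193 units
CT = 0.39 min/unit

0.39 min/unit


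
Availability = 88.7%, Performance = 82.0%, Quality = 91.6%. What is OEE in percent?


Formula: OEE = Availability * Performance * Quality / 10000
A * P = 88.7% * 82.0% / 100 = 72.73%
OEE = 72.73% * 91.6% / 100 = 66.6%

66.6%


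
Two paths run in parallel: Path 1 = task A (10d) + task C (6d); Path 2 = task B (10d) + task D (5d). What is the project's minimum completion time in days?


Path 1 = 10 + 6 = 16 days
Path 2 = 10 + 5 = 15 days
Duration = max(16, 15) = 16 days

16 days


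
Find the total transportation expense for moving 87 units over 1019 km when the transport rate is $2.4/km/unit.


TC = dist * cost * units = 1019 * 2.4 * 87 = $212767.20

$212767.20


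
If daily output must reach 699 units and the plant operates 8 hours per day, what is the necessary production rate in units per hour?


Formula: Production Rate = Daily Demand / Available Hours
Rate = 699 units/day / 8 hours/day
Rate = 87.4 units/hour

87.4 units/hour


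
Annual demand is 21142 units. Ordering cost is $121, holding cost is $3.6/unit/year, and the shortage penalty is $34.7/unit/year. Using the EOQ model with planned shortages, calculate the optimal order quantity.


Formula: EOQ* = sqrt(2DS/H) * sqrt((H+P)/P)
Base EOQ = sqrt(2*21142*121/3.6) = 1192.15 units
Correction = sqrt((3.6+34.7)/34.7) = 1.05059
EOQ* = 1192.15 * 1.05059 = 1252.5 units

1252.5 units


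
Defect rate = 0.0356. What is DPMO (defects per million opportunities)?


DPMO = defect_rate * 1000000 = 0.0356 * 1000000

35600


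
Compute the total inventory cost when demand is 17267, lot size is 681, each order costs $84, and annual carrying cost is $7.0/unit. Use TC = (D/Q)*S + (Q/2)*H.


TC = 17267/681 * 84 + 681/2 * 7.0

$4513.35


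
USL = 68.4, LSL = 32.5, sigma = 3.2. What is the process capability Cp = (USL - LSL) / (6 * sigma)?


Cp = (68.4 - 32.5) / (6 * 3.2)

1.87


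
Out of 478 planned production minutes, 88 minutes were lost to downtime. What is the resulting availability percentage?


Formula: Availability = (Planned Time - Downtime) / Planned Time * 100
Uptime = 478 - 88 = 390 min
Availability = 390 / 478 * 100 = 81.6%

81.6%


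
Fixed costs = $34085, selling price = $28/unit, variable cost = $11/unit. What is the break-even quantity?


Formula: BEQ = Fixed Costs / (Price - Variable Cost)
Contribution margin = $28 - $11 = $17/unit
BEQ = ceil($34085 / $17/unit) = ceil(2005.0) = 2005 units

2005 units


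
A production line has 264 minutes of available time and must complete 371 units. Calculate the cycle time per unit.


Formula: CT = Available Time / Number of Units
CT = 264 min / 371 units
CT = 0.71 min/unit

0.71 min/unit


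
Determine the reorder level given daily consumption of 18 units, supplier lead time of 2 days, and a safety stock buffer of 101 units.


Formula: ROP = (Daily Demand * Lead Time) + Safety Stock
Demand during lead time = 18 * 2 = 36 units
ROP = 36 + 101 = 137 units

137 units


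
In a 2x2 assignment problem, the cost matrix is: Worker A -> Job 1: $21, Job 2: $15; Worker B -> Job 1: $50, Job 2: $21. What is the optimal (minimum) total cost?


Option 1: A->1 + B->2 = $21 + $21 = $42
Option 2: A->2 + B->1 = $15 + $50 = $65
Min cost = min($42, $65) = $42

$42


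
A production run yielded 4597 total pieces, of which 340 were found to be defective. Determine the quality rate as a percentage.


Formula: Quality Rate = Good Pieces / Total Pieces * 100
Good pieces = 4597 - 340 = 4257
QR = 4257 / 4597 * 100 = 92.6%

92.6%


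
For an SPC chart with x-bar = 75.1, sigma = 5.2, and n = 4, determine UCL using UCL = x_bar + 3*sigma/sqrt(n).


UCL = 75.1 + 3 * 5.2 / sqrt(4)

82.9


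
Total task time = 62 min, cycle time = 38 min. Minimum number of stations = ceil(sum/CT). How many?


Formula: N_min = ceil(Sum of Task Times / Cycle Time)
N_min = ceil(62 min / 38 min) = ceil(1.6316)
N_min = 2 stations

2


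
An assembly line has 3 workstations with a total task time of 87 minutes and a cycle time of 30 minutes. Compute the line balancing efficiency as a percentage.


Formula: Efficiency = Sum of Task Times / (N_stations * CT) * 100
Total station capacity = 3 stations * 30 min = 90 min
Efficiency = 87 / 90 * 100 = 96.7%

96.7%


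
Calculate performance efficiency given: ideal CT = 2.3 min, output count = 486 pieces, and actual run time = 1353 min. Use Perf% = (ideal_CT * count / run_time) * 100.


Formula: Performance = (Ideal CT * Total Count) / Run Time * 100
Ideal output time = 2.3 * 486 = 1117.8 min
Performance = 1117.8 / 1353 * 100 = 82.6%

82.6%


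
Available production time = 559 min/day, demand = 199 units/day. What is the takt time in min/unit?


Formula: Takt Time = Available Production Time / Customer Demand
Takt = 559 min/day / 199 units/day
Takt = 2.81 min/unit

2.81 min/unit


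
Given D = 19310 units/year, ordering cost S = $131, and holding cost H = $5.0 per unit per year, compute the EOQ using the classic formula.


Formula: EOQ = sqrt(2 * D * S / H)
Numerator: 2 * 19310 * 131 = 5059220
2DS/H = 5059220 / 5.0 = 1011844.0
EOQ = sqrt(1011844.0) = 1005.9 units

1005.9 units


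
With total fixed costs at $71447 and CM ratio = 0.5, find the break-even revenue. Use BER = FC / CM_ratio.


Formula: BER = Fixed Costs / Contribution Margin Ratio
BER = $71447 / 0.5
BER = $142894.00 (to the nearest cent)

$142894.00


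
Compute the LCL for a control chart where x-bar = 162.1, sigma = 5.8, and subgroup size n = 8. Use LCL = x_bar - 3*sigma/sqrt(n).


LCL = 162.1 - 3 * 5.8 / sqrt(8)

155.95


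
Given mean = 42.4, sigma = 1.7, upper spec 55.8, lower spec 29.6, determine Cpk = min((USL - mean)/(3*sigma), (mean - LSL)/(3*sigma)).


Cpu = (55.8 - 42.4) / (3 * 1.7) = 2.63
Cpl = (42.4 - 29.6) / (3 * 1.7) = 2.51
Cpk = min(2.63, 2.51) = 2.51

2.51


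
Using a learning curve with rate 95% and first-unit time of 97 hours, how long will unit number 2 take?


Formula: T_n = T_1 * (learning_rate)^(log2(n)) where learning_rate = rate/100
Doublings = log2(2) = 1
T_n = 97 * 0.95^1
T_n = 97 * 0.95 = 92.2 hours

92.2 hours


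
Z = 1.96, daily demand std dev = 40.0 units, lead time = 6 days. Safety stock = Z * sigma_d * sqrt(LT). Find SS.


Formula: SS = z * sigma_d * sqrt(LT)
sqrt(LT) = sqrt(6) = 2.4495
SS = 1.96 * 40.0 * 2.4495
SS = 192.0 units

192.0 units


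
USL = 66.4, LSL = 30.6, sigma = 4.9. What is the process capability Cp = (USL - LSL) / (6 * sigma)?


Cp = (66.4 - 30.6) / (6 * 4.9)

1.22


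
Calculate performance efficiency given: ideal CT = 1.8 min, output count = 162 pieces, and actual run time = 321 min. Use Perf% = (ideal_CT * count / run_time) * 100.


Formula: Performance = (Ideal CT * Total Count) / Run Time * 100
Ideal output time = 1.8 * 162 = 291.6 min
Performance = 291.6 / 321 * 100 = 90.8%

90.8%


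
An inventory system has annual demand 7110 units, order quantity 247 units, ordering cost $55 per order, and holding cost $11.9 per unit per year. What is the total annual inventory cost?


TC = 7110/247 * 55 + 247/2 * 11.9

$3052.85


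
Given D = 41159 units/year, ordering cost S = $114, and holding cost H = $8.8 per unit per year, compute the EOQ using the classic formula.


Formula: EOQ = sqrt(2 * D * S / H)
Numerator: 2 * 41159 * 114 = 9384252
2DS/H = 9384252 / 8.8 = 1066392.3
EOQ = sqrt(1066392.3) = 1032.7 units

1032.7 units


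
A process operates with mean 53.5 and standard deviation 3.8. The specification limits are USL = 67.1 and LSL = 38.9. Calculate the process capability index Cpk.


Cpu = (67.1 - 53.5) / (3 * 3.8) = 1.19
Cpl = (53.5 - 38.9) / (3 * 3.8) = 1.28
Cpk = min(1.19, 1.28) = 1.19

1.19
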